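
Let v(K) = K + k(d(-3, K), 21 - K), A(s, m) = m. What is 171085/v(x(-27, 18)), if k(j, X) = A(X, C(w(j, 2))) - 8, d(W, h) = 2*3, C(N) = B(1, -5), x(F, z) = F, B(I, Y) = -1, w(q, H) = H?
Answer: -171085/36 ≈ -4752.4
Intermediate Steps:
C(N) = -1
d(W, h) = 6
k(j, X) = -9 (k(j, X) = -1 - 8 = -9)
v(K) = -9 + K (v(K) = K - 9 = -9 + K)
171085/v(x(-27, 18)) = 171085/(-9 - 27) = 171085/(-36) = 171085*(-1/36) = -171085/36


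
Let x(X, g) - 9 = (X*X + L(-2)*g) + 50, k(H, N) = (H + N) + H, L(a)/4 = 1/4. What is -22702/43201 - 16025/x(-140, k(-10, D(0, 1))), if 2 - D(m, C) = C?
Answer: -227632661/169693528 ≈ -1.3414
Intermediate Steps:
L(a) = 1 (L(a) = 4/4 = 4*(¼) = 1)
D(m, C) = 2 - C
k(H, N) = N + 2*H
x(X, g) = 59 + g + X² (x(X, g) = 9 + ((X*X + 1*g) + 50) = 9 + ((X² + g) + 50) = 9 + ((g + X²) + 50) = 9 + (50 + g + X²) = 59 + g + X²)
-22702/43201 - 16025/x(-140, k(-10, D(0, 1))) = -22702/43201 - 16025/(59 + ((2 - 1*1) + 2*(-10)) + (-140)²) = -22702*1/43201 - 16025/(59 + ((2 - 1) - 20) + 19600) = -22702/43201 - 16025/(59 + (1 - 20) + 19600) = -22702/43201 - 16025/(59 - 19 + 19600) = -22702/43201 - 16025/19640 = -22702/43201 - 16025*1/19640 = -22702/43201 - 3205/3928 = -227632661/169693528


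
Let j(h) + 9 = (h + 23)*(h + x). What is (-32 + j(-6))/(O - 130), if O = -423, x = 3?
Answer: 92/553 ≈ 0.16637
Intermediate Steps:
j(h) = -9 + (3 + h)*(23 + h) (j(h) = -9 + (h + 23)*(h + 3) = -9 + (23 + h)*(3 + h) = -9 + (3 + h)*(23 + h))
(-32 + j(-6))/(O - 130) = (-32 + (60 + (-6)**2 + 26*(-6)))/(-423 - 130) = (-32 + (60 + 36 - 156))/(-553) = (-32 - 60)*(-1/553) = -92*(-1/553) = 92/553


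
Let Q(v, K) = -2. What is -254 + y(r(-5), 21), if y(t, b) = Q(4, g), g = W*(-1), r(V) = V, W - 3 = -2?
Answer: -256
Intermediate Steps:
W = 1 (W = 3 - 2 = 1)
g = -1 (g = 1*(-1) = -1)
y(t, b) = -2
-254 + y(r(-5), 21) = -254 - 2 = -256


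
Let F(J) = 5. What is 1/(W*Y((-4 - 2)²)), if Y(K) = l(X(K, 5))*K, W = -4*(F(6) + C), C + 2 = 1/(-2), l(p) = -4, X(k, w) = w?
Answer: 1/1440 ≈ 0.00069444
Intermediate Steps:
C = -5/2 (C = -2 + 1/(-2) = -2 - ½ = -5/2 ≈ -2.5000)
W = -10 (W = -4*(5 - 5/2) = -4*5/2 = -10)
Y(K) = -4*K
1/(W*Y((-4 - 2)²)) = 1/(-(-40)*(-4 - 2)²) = 1/(-(-40)*(-6)²) = 1/(-(-40)*36) = 1/(-10*(-144)) = 1/1440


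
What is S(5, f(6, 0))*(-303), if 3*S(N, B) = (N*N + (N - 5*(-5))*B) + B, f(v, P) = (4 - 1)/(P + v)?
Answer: -8181/2 ≈ -4090.5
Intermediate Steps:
f(v, P) = 3/(P + v)
S(N, B) = B/3 + N**2/3 + B*(25 + N)/3 (S(N, B) = ((N*N + (N - 5*(-5))*B) + B)/3 = ((N**2 + (N + 25)*B) + B)/3 = ((N**2 + (25 + N)*B) + B)/3 = ((N**2 + B*(25 + N)) + B)/3 = (B + N**2 + B*(25 + N))/3 = B/3 + N**2/3 + B*(25 + N)/3)
S(5, f(6, 0))*(-303) = ((1/3)*5**2 + 26*(3/(0 + 6))/3 + (1/3)*(3/(0 + 6))*5)*(-303) = ((1/3)*25 + 26*(3/6)/3 + (1/3)*(3/6)*5)*(-303) = (25/3 + 26*(3*(1/6))/3 + (1/3)*(3*(1/6))*5)*(-303) = (25/3 + (26/3)*(1/2) + (1/3)*(1/2)*5)*(-303) = (25/3 + 13/3 + 5/6)*(-303) = (27/2)*(-303) = -8181/2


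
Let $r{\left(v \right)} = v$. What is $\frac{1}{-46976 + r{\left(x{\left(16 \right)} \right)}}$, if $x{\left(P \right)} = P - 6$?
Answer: $- \frac{1}{46966} \approx -2.1292 \cdot 10^{-5}$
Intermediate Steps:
$x{\left(P \right)} = -6 + P$ ($x{\left(P \right)} = P - 6 = -6 + P$)
$\frac{1}{-46976 + r{\left(x{\left(16 \right)} \right)}} = \frac{1}{-46976 + \left(-6 + 16\right)} = \frac{1}{-46976 + 10} = \frac{1}{-46966} = - \frac{1}{46966}$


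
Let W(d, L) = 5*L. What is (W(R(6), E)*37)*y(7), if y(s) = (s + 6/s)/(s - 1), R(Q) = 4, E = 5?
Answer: 50875/42 ≈ 1211.3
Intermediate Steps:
y(s) = (s + 6/s)/(-1 + s)
(W(R(6), E)*37)*y(7) = ((5*5)*37)*((6 + 7**2)/(7*(-1 + 7))) = (25*37)*((1/7)*(6 + 49)/6) = 925*((1/7)*(1/6)*55) = 925*(55/42) = 50875/42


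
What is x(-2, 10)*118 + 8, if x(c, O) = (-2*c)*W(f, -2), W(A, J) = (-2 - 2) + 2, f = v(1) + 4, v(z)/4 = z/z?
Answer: -936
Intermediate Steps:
v(z) = 4 (v(z) = 4*(z/z) = 4*1 = 4)
f = 8 (f = 4 + 4 = 8)
W(A, J) = -2 (W(A, J) = -4 + 2 = -2)
x(c, O) = 4*c (x(c, O) = -2*c*(-2) = 4*c)
x(-2, 10)*118 + 8 = (4*(-2))*118 + 8 = -8*118 + 8 = -944 + 8 = -936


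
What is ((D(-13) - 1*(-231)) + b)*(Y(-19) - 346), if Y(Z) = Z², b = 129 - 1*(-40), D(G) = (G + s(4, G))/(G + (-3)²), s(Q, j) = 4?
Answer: 24135/4 ≈ 6033.8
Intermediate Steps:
D(G) = (4 + G)/(9 + G) (D(G) = (G + 4)/(G + (-3)²) = (4 + G)/(G + 9) = (4 + G)/(9 + G))
b = 169 (b = 129 + 40 = 169)
((D(-13) - 1*(-231)) + b)*(Y(-19) - 346) = (((4 - 13)/(9 - 13) - 1*(-231)) + 169)*((-19)² - 346) = ((-9/(-4) + 231) + 169)*(361 - 346) = ((-¼*(-9) + 231) + 169)*15 = ((9/4 + 231) + 169)*15 = (933/4 + 169)*15 = (1609/4)*15 = 24135/4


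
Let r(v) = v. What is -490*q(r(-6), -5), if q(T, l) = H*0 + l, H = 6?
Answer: 2450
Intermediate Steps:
q(T, l) = l (q(T, l) = 6*0 + l = 0 + l = l)
-490*q(r(-6), -5) = -490*(-5) = 2450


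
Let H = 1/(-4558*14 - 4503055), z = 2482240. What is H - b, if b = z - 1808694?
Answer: -3075995000383/4566867 ≈ -6.7355e+5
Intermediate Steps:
b = 673546 (b = 2482240 - 1808694 = 673546)
H = -1/4566867 (H = 1/(-63812 - 4503055) = 1/(-4566867) = -1/4566867 ≈ -2.1897e-7)
H - b = -1/4566867 - 1*673546 = -1/4566867 - 673546 = -3075995000383/4566867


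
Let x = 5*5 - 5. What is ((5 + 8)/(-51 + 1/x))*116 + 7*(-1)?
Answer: -37293/1019 ≈ -36.598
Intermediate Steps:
x = 20 (x = 25 - 5 = 20)
((5 + 8)/(-51 + 1/x))*116 + 7*(-1) = ((5 + 8)/(-51 + 1/20))*116 + 7*(-1) = (13/(-51 + 1/20))*116 - 7 = (13/(-1019/20))*116 - 7 = (13*(-20/1019))*116 - 7 = -260/1019*116 - 7 = -30160/1019 - 7 = -37293/1019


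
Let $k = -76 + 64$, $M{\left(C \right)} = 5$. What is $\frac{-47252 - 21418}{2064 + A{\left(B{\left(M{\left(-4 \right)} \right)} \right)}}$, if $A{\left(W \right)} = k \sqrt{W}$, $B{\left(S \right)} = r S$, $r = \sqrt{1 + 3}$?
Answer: $- \frac{164045}{4929} - \frac{3815 \sqrt{10}}{19716} \approx -33.893$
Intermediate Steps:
$r = 2$ ($r = \sqrt{4} = 2$)
$k = -12$
$B{\left(S \right)} = 2 S$
$A{\left(W \right)} = - 12 \sqrt{W}$
$\frac{-47252 - 21418}{2064 + A{\left(B{\left(M{\left(-4 \right)} \right)} \right)}} = \frac{-47252 - 21418}{2064 - 12 \sqrt{2 \cdot 5}} = - \frac{68670}{2064 - 12 \sqrt{10}}$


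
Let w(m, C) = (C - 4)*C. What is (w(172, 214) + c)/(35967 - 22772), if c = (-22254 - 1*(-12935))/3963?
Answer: 178087901/52291785 ≈ 3.4057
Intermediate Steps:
w(m, C) = C*(-4 + C) (w(m, C) = (-4 + C)*C = C*(-4 + C))
c = -9319/3963 (c = (-22254 + 12935)*(1/3963) = -9319*1/3963 = -9319/3963 ≈ -2.3515)
(w(172, 214) + c)/(35967 - 22772) = (214*(-4 + 214) - 9319/3963)/(35967 - 22772) = (214*210 - 9319/3963)/13195 = (44940 - 9319/3963)*(1/13195) = (178087901/3963)*(1/13195) = 178087901/52291785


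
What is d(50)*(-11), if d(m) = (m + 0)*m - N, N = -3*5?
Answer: -27665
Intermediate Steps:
N = -15
d(m) = 15 + m² (d(m) = (m + 0)*m - 1*(-15) = m*m + 15 = m² + 15 = 15 + m²)
d(50)*(-11) = (15 + 50²)*(-11) = (15 + 2500)*(-11) = 2515*(-11) = -27665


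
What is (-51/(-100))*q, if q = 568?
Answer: 7242/25 ≈ 289.68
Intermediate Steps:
(-51/(-100))*q = -51/(-100)*568 = -51*(-1/100)*568 = (51/100)*568 = 7242/25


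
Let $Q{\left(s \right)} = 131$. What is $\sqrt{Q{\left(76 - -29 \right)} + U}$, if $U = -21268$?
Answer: $i \sqrt{21137} \approx 145.39 i$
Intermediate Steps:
$\sqrt{Q{\left(76 - -29 \right)} + U} = \sqrt{131 - 21268} = \sqrt{-21137} = i \sqrt{21137}$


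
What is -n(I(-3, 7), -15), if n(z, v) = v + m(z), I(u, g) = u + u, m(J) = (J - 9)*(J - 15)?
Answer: -300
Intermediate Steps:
m(J) = (-15 + J)*(-9 + J) (m(J) = (-9 + J)*(-15 + J) = (-15 + J)*(-9 + J))
I(u, g) = 2*u
n(z, v) = 135 + v + z² - 24*z (n(z, v) = v + (135 + z² - 24*z) = 135 + v + z² - 24*z)
-n(I(-3, 7), -15) = -(135 - 15 + (2*(-3))² - 48*(-3)) = -(135 - 15 + (-6)² - 24*(-6)) = -(135 - 15 + 36 + 144) = -1*300 = -300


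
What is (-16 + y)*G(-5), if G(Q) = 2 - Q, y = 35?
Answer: 133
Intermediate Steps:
(-16 + y)*G(-5) = (-16 + 35)*(2 - 1*(-5)) = 19*(2 + 5) = 19*7 = 133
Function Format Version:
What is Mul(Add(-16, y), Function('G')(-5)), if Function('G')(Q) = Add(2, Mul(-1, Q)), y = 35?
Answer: 133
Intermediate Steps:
Mul(Add(-16, y), Function('G')(-5)) = Mul(Add(-16, 35), Add(2, Mul(-1, -5))) = Mul(19, Add(2, 5)) = Mul(19, 7) = 133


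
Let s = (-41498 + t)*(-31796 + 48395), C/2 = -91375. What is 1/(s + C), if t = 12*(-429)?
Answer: -1/774459704 ≈ -1.2912e-9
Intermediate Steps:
C = -182750 (C = 2*(-91375) = -182750)
t = -5148
s = -774276954 (s = (-41498 - 5148)*(-31796 + 48395) = -46646*16599 = -774276954)
1/(s + C) = 1/(-774276954 - 182750) = 1/(-774459704) = -1/774459704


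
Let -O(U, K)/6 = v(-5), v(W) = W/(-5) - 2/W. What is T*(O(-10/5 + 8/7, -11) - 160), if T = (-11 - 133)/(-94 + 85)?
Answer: -13472/5 ≈ -2694.4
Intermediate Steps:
T = 16 (T = -144/(-9) = -144*(-⅑) = 16)
v(W) = -2/W - W/5 (v(W) = W*(-⅕) - 2/W = -W/5 - 2/W = -2/W - W/5)
O(U, K) = -42/5 (O(U, K) = -6*(-2/(-5) - ⅕*(-5)) = -6*(-2*(-⅕) + 1) = -6*(⅖ + 1) = -6*7/5 = -42/5)
T*(O(-10/5 + 8/7, -11) - 160) = 16*(-42/5 - 160) = 16*(-842/5) = -13472/5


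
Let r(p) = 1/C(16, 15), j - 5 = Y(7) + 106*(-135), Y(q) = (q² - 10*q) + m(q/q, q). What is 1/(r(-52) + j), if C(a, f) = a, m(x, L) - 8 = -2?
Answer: -16/229119 ≈ -6.9833e-5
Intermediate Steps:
m(x, L) = 6 (m(x, L) = 8 - 2 = 6)
Y(q) = 6 + q² - 10*q (Y(q) = (q² - 10*q) + 6 = 6 + q² - 10*q)
j = -14320 (j = 5 + ((6 + 7² - 10*7) + 106*(-135)) = 5 + ((6 + 49 - 70) - 14310) = 5 + (-15 - 14310) = 5 - 14325 = -14320)
r(p) = 1/16
1/(r(-52) + j) = 1/(1/16 - 14320) = 1/(-229119/16) = -16/229119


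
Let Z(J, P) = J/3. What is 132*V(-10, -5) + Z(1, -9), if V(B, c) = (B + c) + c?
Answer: -7919/3 ≈ -2639.7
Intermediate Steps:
V(B, c) = B + 2*c
Z(J, P) = J/3 (Z(J, P) = J*(1/3) = J/3)
132*V(-10, -5) + Z(1, -9) = 132*(-10 + 2*(-5)) + (1/3)*1 = 132*(-10 - 10) + 1/3 = 132*(-20) + 1/3 = -2640 + 1/3 = -7919/3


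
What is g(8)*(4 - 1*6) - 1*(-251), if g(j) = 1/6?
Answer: 752/3 ≈ 250.67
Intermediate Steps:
g(j) = 1/6
g(8)*(4 - 1*6) - 1*(-251) = (4 - 1*6)/6 - 1*(-251) = (4 - 6)/6 + 251 = (1/6)*(-2) + 251 = -1/3 + 251 = 752/3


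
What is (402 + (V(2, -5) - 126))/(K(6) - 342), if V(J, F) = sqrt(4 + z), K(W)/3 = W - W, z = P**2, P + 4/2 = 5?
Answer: -46/57 - sqrt(13)/342 ≈ -0.81756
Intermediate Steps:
P = 3 (P = -2 + 5 = 3)
z = 9 (z = 3**2 = 9)
K(W) = 0 (K(W) = 3*(W - W) = 3*0 = 0)
V(J, F) = sqrt(13) (V(J, F) = sqrt(4 + 9) = sqrt(13))
(402 + (V(2, -5) - 126))/(K(6) - 342) = (402 + (sqrt(13) - 126))/(0 - 342) = (402 + (-126 + sqrt(13)))/(-342) = (276 + sqrt(13))*(-1/342) = -46/57 - sqrt(13)/342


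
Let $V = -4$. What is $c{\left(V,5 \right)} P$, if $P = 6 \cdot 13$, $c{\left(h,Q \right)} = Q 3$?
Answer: $1170$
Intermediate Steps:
$c{\left(h,Q \right)} = 3 Q$
$P = 78$
$c{\left(V,5 \right)} P = 3 \cdot 5 \cdot 78 = 15 \cdot 78 = 1170$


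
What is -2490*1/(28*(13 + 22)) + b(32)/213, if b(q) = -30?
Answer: -18659/6958 ≈ -2.6817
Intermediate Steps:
-2490*1/(28*(13 + 22)) + b(32)/213 = -2490*1/(28*(13 + 22)) - 30/213 = -2490/(28*35) - 30*1/213 = -2490/980 - 10/71 = -2490*1/980 - 10/71 = -249/98 - 10/71 = -18659/6958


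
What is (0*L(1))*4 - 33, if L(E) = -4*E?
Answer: -33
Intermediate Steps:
(0*L(1))*4 - 33 = (0*(-4*1))*4 - 33 = (0*(-4))*4 - 33 = 0*4 - 33 = 0 - 33 = -33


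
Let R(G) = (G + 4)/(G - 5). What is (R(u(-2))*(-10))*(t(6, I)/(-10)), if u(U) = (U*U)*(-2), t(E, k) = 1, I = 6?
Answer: 4/13 ≈ 0.30769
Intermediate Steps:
u(U) = -2*U² (u(U) = U²*(-2) = -2*U²)
R(G) = (4 + G)/(-5 + G)
(R(u(-2))*(-10))*(t(6, I)/(-10)) = (((4 - 2*(-2)²)/(-5 - 2*(-2)²))*(-10))*(1/(-10)) = (((4 - 2*4)/(-5 - 2*4))*(-10))*(1*(-⅒)) = (((4 - 8)/(-5 - 8))*(-10))*(-⅒) = ((-4/(-13))*(-10))*(-⅒) = (-1/13*(-4)*(-10))*(-⅒) = ((4/13)*(-10))*(-⅒) = -40/13*(-⅒) = 4/13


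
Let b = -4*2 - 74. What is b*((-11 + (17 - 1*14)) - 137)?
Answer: 11890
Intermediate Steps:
b = -82 (b = -8 - 74 = -82)
b*((-11 + (17 - 1*14)) - 137) = -82*((-11 + (17 - 1*14)) - 137) = -82*((-11 + (17 - 14)) - 137) = -82*((-11 + 3) - 137) = -82*(-8 - 137) = -82*(-145) = 11890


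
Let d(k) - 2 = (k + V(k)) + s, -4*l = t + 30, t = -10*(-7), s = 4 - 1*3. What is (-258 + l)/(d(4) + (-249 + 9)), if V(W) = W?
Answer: 283/229 ≈ 1.2358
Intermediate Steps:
s = 1 (s = 4 - 3 = 1)
t = 70
l = -25 (l = -(70 + 30)/4 = -¼*100 = -25)
d(k) = 3 + 2*k (d(k) = 2 + ((k + k) + 1) = 2 + (2*k + 1) = 2 + (1 + 2*k) = 3 + 2*k)
(-258 + l)/(d(4) + (-249 + 9)) = (-258 - 25)/((3 + 2*4) + (-249 + 9)) = -283/((3 + 8) - 240) = -283/(11 - 240) = -283/(-229) = -283*(-1/229) = 283/229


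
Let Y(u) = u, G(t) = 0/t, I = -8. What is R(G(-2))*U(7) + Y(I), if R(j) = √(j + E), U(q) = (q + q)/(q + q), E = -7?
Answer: -8 + I*√7 ≈ -8.0 + 2.6458*I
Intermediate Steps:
G(t) = 0
U(q) = 1 (U(q) = (2*q)/((2*q)) = (2*q)*(1/(2*q)) = 1)
R(j) = √(-7 + j) (R(j) = √(j - 7) = √(-7 + j))
R(G(-2))*U(7) + Y(I) = √(-7 + 0)*1 - 8 = √(-7)*1 - 8 = (I*√7)*1 - 8 = I*√7 - 8 = -8 + I*√7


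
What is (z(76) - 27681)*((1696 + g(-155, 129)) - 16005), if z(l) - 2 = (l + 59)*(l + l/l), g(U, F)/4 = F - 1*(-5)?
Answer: 238052532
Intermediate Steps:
g(U, F) = 20 + 4*F (g(U, F) = 4*(F - 1*(-5)) = 4*(F + 5) = 4*(5 + F) = 20 + 4*F)
z(l) = 2 + (1 + l)*(59 + l) (z(l) = 2 + (l + 59)*(l + l/l) = 2 + (59 + l)*(l + 1) = 2 + (59 + l)*(1 + l) = 2 + (1 + l)*(59 + l))
(z(76) - 27681)*((1696 + g(-155, 129)) - 16005) = ((61 + 76² + 60*76) - 27681)*((1696 + (20 + 4*129)) - 16005) = ((61 + 5776 + 4560) - 27681)*((1696 + (20 + 516)) - 16005) = (10397 - 27681)*((1696 + 536) - 16005) = -17284*(2232 - 16005) = -17284*(-13773) = 238052532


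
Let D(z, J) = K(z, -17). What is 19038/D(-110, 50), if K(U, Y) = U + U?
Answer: -9519/110 ≈ -86.536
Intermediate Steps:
K(U, Y) = 2*U
D(z, J) = 2*z
19038/D(-110, 50) = 19038/((2*(-110))) = 19038/(-220) = 19038*(-1/220) = -9519/110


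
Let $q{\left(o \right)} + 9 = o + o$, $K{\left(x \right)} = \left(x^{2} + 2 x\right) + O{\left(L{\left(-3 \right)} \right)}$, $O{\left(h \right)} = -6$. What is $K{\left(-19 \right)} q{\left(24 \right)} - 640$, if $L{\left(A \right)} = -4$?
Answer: $11723$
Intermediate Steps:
$K{\left(x \right)} = -6 + x^{2} + 2 x$ ($K{\left(x \right)} = \left(x^{2} + 2 x\right) - 6 = -6 + x^{2} + 2 x$)
$q{\left(o \right)} = -9 + 2 o$ ($q{\left(o \right)} = -9 + \left(o + o\right) = -9 + 2 o$)
$K{\left(-19 \right)} q{\left(24 \right)} - 640 = \left(-6 + \left(-19\right)^{2} + 2 \left(-19\right)\right) \left(-9 + 2 \cdot 24\right) - 640 = \left(-6 + 361 - 38\right) \left(-9 + 48\right) - 640 = 317 \cdot 39 - 640 = 12363 - 640 = 11723$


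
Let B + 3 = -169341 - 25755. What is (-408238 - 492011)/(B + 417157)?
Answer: -900249/222058 ≈ -4.0541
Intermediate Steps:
B = -195099 (B = -3 + (-169341 - 25755) = -3 - 195096 = -195099)
(-408238 - 492011)/(B + 417157) = (-408238 - 492011)/(-195099 + 417157) = -900249/222058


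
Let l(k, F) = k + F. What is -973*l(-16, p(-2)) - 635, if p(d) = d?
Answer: 16879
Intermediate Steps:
l(k, F) = F + k
-973*l(-16, p(-2)) - 635 = -973*(-2 - 16) - 635 = -973*(-18) - 635 = 17514 - 635 = 16879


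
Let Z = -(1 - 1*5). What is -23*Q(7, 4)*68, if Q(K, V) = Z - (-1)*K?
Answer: -17204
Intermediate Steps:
Z = 4 (Z = -(1 - 5) = -1*(-4) = 4)
Q(K, V) = 4 + K (Q(K, V) = 4 - (-1)*K = 4 + K)
-23*Q(7, 4)*68 = -23*(4 + 7)*68 = -23*11*68 = -253*68 = -17204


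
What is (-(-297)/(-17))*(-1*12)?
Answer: 3564/17 ≈ 209.65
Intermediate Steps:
(-(-297)/(-17))*(-1*12) = -(-297)*(-1)/17*(-12) = -27*11/17*(-12) = -297/17*(-12) = 3564/17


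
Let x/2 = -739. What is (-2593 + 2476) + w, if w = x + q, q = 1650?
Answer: 55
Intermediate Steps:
x = -1478 (x = 2*(-739) = -1478)
w = 172 (w = -1478 + 1650 = 172)
(-2593 + 2476) + w = (-2593 + 2476) + 172 = -117 + 172 = 55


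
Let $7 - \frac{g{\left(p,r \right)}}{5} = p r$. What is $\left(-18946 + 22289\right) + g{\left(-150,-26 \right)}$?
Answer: $-16122$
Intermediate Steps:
$g{\left(p,r \right)} = 35 - 5 p r$
$\left(-18946 + 22289\right) + g{\left(-150,-26 \right)} = \left(-18946 + 22289\right) + \left(35 - \left(-750\right) \left(-26\right)\right) = 3343 + \left(35 - 19500\right) = 3343 - 19465 = -16122$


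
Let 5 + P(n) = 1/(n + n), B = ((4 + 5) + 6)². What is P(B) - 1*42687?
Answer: -19211399/450 ≈ -42692.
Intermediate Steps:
B = 225 (B = (9 + 6)² = 15² = 225)
P(n) = -5 + 1/(2*n) (P(n) = -5 + 1/(n + n) = -5 + 1/(2*n))
P(B) - 1*42687 = (-5 + (½)/225) - 1*42687 = (-5 + (½)*(1/225)) - 42687 = (-5 + 1/450) - 42687 = -2249/450 - 42687 = -19211399/450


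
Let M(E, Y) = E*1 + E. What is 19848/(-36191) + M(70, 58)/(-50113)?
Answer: -142815652/259091369 ≈ -0.55122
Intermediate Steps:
M(E, Y) = 2*E (M(E, Y) = E + E = 2*E)
19848/(-36191) + M(70, 58)/(-50113) = 19848/(-36191) + (2*70)/(-50113) = 19848*(-1/36191) + 140*(-1/50113) = -19848/36191 - 20/7159 = -142815652/259091369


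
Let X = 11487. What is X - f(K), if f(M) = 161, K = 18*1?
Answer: 11326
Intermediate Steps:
K = 18
X - f(K) = 11487 - 1*161 = 11487 - 161 = 11326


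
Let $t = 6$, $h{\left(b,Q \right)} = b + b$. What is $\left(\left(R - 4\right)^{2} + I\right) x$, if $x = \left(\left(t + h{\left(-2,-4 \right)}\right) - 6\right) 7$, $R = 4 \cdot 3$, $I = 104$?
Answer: $-4704$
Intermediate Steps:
$h{\left(b,Q \right)} = 2 b$
$R = 12$
$x = -28$ ($x = \left(\left(6 + 2 \left(-2\right)\right) - 6\right) 7 = \left(\left(6 - 4\right) - 6\right) 7 = \left(2 - 6\right) 7 = \left(-4\right) 7 = -28$)
$\left(\left(R - 4\right)^{2} + I\right) x = \left(\left(12 - 4\right)^{2} + 104\right) \left(-28\right) = \left(8^{2} + 104\right) \left(-28\right) = \left(64 + 104\right) \left(-28\right) = 168 \left(-28\right) = -4704$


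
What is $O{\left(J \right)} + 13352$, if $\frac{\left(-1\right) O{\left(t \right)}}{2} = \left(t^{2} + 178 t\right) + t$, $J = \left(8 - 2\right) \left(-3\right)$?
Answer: $19148$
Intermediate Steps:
$J = -18$ ($J = 6 \left(-3\right) = -18$)
$O{\left(t \right)} = - 358 t - 2 t^{2}$ ($O{\left(t \right)} = - 2 \left(\left(t^{2} + 178 t\right) + t\right) = - 2 \left(t^{2} + 179 t\right) = - 358 t - 2 t^{2}$)
$O{\left(J \right)} + 13352 = \left(-2\right) \left(-18\right) \left(179 - 18\right) + 13352 = \left(-2\right) \left(-18\right) 161 + 13352 = 5796 + 13352 = 19148$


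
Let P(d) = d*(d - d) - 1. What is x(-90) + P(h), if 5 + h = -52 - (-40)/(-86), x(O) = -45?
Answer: -46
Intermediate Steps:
h = -2471/43 (h = -5 + (-52 - (-40)/(-86)) = -5 + (-52 - (-40)*(-1)/86) = -5 + (-52 - 1*20/43) = -5 + (-52 - 20/43) = -5 - 2256/43 = -2471/43 ≈ -57.465)
P(d) = -1 (P(d) = d*0 - 1 = 0 - 1 = -1)
x(-90) + P(h) = -45 - 1 = -46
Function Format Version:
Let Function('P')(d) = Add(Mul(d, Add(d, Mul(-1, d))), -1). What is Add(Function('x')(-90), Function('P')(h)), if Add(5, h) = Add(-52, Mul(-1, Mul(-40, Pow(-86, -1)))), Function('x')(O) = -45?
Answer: -46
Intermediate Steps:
h = Rational(-2471, 43) (h = Add(-5, Add(-52, Mul(-1, Mul(-40, Pow(-86, -1))))) = Add(-5, Add(-52, Mul(-1, Mul(-40, Rational(-1, 86))))) = Add(-5, Add(-52, Mul(-1, Rational(20, 43)))) = Add(-5, Add(-52, Rational(-20, 43))) = Add(-5, Rational(-2256, 43)) = Rational(-2471, 43) ≈ -57.465)
Function('P')(d) = -1 (Function('P')(d) = Add(Mul(d, 0), -1) = Add(0, -1) = -1)
Add(Function('x')(-90), Function('P')(h)) = Add(-45, -1) = -46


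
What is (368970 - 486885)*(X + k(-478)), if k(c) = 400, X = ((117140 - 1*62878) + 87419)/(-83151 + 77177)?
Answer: -265063368885/5974 ≈ -4.4369e+7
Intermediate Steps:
X = -141681/5974 (X = ((117140 - 62878) + 87419)/(-5974) = (54262 + 87419)*(-1/5974) = 141681*(-1/5974) = -141681/5974 ≈ -23.716)
(368970 - 486885)*(X + k(-478)) = (368970 - 486885)*(-141681/5974 + 400) = -117915*2247919/5974 = -265063368885/5974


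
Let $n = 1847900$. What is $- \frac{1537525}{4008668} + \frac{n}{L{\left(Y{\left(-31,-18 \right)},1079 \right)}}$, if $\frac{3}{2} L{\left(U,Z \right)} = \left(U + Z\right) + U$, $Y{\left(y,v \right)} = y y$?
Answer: $\frac{11106812283275}{12030012668} \approx 923.26$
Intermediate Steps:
$Y{\left(y,v \right)} = y^{2}$
$L{\left(U,Z \right)} = \frac{2 Z}{3} + \frac{4 U}{3}$ ($L{\left(U,Z \right)} = \frac{2 \left(\left(U + Z\right) + U\right)}{3} = \frac{2 \left(Z + 2 U\right)}{3} = \frac{2 Z}{3} + \frac{4 U}{3}$)
$- \frac{1537525}{4008668} + \frac{n}{L{\left(Y{\left(-31,-18 \right)},1079 \right)}} = - \frac{1537525}{4008668} + \frac{1847900}{\frac{2}{3} \cdot 1079 + \frac{4 \left(-31\right)^{2}}{3}} = \left(-1537525\right) \frac{1}{4008668} + \frac{1847900}{\frac{2158}{3} + \frac{4}{3} \cdot 961} = - \frac{1537525}{4008668} + \frac{1847900}{\frac{2158}{3} + \frac{3844}{3}} = - \frac{1537525}{4008668} + \frac{1847900}{\frac{6002}{3}} = - \frac{1537525}{4008668} + 1847900 \cdot \frac{3}{6002} = - \frac{1537525}{4008668} + \frac{2771850}{3001} = \frac{11106812283275}{12030012668}$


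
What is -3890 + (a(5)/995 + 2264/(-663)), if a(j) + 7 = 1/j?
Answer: -12842159192/3298425 ≈ -3893.4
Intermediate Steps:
a(j) = -7 + 1/j
-3890 + (a(5)/995 + 2264/(-663)) = -3890 + ((-7 + 1/5)/995 + 2264/(-663)) = -3890 + ((-7 + ⅕)*(1/995) + 2264*(-1/663)) = -3890 + (-34/5*1/995 - 2264/663) = -3890 + (-34/4975 - 2264/663) = -3890 - 11285942/3298425 = -12842159192/3298425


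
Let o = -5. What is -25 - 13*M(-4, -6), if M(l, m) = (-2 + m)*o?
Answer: -545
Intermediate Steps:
M(l, m) = 10 - 5*m (M(l, m) = (-2 + m)*(-5) = 10 - 5*m)
-25 - 13*M(-4, -6) = -25 - 13*(10 - 5*(-6)) = -25 - 13*(10 + 30) = -25 - 13*40 = -25 - 520 = -545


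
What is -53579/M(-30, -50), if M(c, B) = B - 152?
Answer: 53579/202 ≈ 265.24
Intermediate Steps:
M(c, B) = -152 + B
-53579/M(-30, -50) = -53579/(-152 - 50) = -53579/(-202) = -53579*(-1/202) = 53579/202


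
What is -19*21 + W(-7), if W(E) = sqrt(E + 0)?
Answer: -399 + I*sqrt(7) ≈ -399.0 + 2.6458*I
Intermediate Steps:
W(E) = sqrt(E)
-19*21 + W(-7) = -19*21 + sqrt(-7) = -399 + I*sqrt(7)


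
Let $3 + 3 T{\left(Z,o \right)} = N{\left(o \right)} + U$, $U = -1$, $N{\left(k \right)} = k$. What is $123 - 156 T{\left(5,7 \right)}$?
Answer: $-33$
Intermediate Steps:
$T{\left(Z,o \right)} = - \frac{4}{3} + \frac{o}{3}$ ($T{\left(Z,o \right)} = -1 + \frac{o - 1}{3} = -1 + \frac{-1 + o}{3} = -1 + \left(- \frac{1}{3} + \frac{o}{3}\right) = - \frac{4}{3} + \frac{o}{3}$)
$123 - 156 T{\left(5,7 \right)} = 123 - 156 \left(- \frac{4}{3} + \frac{1}{3} \cdot 7\right) = 123 - 156 \left(- \frac{4}{3} + \frac{7}{3}\right) = 123 - 156 = -33$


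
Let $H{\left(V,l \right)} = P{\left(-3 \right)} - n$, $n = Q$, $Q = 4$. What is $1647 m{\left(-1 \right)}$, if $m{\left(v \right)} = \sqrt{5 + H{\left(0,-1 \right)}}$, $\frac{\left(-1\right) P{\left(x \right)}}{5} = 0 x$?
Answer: $1647$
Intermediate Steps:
$P{\left(x \right)} = 0$ ($P{\left(x \right)} = - 5 \cdot 0 x = \left(-5\right) 0 = 0$)
$n = 4$
$H{\left(V,l \right)} = -4$ ($H{\left(V,l \right)} = 0 - 4 = -4$)
$m{\left(v \right)} = 1$ ($m{\left(v \right)} = \sqrt{5 - 4} = \sqrt{1} = 1$)
$1647 m{\left(-1 \right)} = 1647 \cdot 1 = 1647$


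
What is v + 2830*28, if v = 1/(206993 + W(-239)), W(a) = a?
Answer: 16383186961/206754 ≈ 79240.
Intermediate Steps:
v = 1/206754 (v = 1/(206993 - 239) = 1/206754 ≈ 4.8367e-6)
v + 2830*28 = 1/206754 + 2830*28 = 1/206754 + 79240 = 16383186961/206754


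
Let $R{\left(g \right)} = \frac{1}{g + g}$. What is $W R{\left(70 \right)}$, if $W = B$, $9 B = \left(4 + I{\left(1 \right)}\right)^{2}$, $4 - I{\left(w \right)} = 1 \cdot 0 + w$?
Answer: $\frac{7}{180} \approx 0.038889$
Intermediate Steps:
$R{\left(g \right)} = \frac{1}{2 g}$
$I{\left(w \right)} = 4 - w$ ($I{\left(w \right)} = 4 - \left(1 \cdot 0 + w\right) = 4 - \left(0 + w\right) = 4 - w$)
$B = \frac{49}{9}$ ($B = \frac{\left(4 + \left(4 - 1\right)\right)^{2}}{9} = \frac{\left(4 + 3\right)^{2}}{9} = \frac{7^{2}}{9} = \frac{1}{9} \cdot 49 = \frac{49}{9} \approx 5.4444$)
$W = \frac{49}{9} \approx 5.4444$
$W R{\left(70 \right)} = \frac{49 \frac{1}{2 \cdot 70}}{9} = \frac{49 \cdot \frac{1}{2} \cdot \frac{1}{70}}{9} = \frac{49}{9} \cdot \frac{1}{140} = \frac{7}{180}$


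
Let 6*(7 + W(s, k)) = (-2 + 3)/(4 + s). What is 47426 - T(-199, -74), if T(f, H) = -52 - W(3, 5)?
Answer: 1993783/42 ≈ 47471.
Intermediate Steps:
W(s, k) = -7 + 1/(6*(4 + s)) (W(s, k) = -7 + ((-2 + 3)/(4 + s))/6 = -7 + (1/(4 + s))/6 = -7 + 1/(6*(4 + s)))
T(f, H) = -1891/42 (T(f, H) = -52 - (-167 - 42*3)/(6*(4 + 3)) = -52 - (-167 - 126)/(6*7) = -52 - (-293)/(6*7) = -52 - 1*(-293/42) = -52 + 293/42 = -1891/42)
47426 - T(-199, -74) = 47426 - 1*(-1891/42) = 47426 + 1891/42 = 1993783/42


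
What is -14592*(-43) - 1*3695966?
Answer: -3068510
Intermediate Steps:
-14592*(-43) - 1*3695966 = 627456 - 3695966 = -3068510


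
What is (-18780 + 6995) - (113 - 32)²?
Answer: -18346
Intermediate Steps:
(-18780 + 6995) - (113 - 32)² = -11785 - 1*81² = -11785 - 1*6561 = -11785 - 6561 = -18346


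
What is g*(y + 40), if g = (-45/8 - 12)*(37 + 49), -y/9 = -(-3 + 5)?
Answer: -175827/2 ≈ -87914.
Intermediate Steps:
y = 18 (y = -(-9)*(-3 + 5) = -(-9)*2 = -9*(-2) = 18)
g = -6063/4 (g = (-45*⅛ - 12)*86 = (-45/8 - 12)*86 = -141/8*86 = -6063/4 ≈ -1515.8)
g*(y + 40) = -6063*(18 + 40)/4 = -6063/4*58 = -175827/2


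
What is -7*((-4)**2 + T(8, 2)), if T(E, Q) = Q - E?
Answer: -70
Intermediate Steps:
-7*((-4)**2 + T(8, 2)) = -7*((-4)**2 + (2 - 1*8)) = -7*(16 + (2 - 8)) = -7*(16 - 6) = -7*10 = -70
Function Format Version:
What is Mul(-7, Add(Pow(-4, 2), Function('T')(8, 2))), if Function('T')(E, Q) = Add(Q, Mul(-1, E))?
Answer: -70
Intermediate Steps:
Mul(-7, Add(Pow(-4, 2), Function('T')(8, 2))) = Mul(-7, Add(Pow(-4, 2), Add(2, Mul(-1, 8)))) = Mul(-7, Add(16, Add(2, -8))) = Mul(-7, Add(16, -6)) = Mul(-7, 10) = -70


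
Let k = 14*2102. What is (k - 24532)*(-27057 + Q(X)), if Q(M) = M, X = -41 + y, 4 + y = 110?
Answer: -132152832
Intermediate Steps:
y = 106 (y = -4 + 110 = 106)
X = 65 (X = -41 + 106 = 65)
k = 29428
(k - 24532)*(-27057 + Q(X)) = (29428 - 24532)*(-27057 + 65) = 4896*(-26992) = -132152832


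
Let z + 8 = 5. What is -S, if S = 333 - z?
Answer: -336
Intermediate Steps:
z = -3 (z = -8 + 5 = -3)
S = 336 (S = 333 - 1*(-3) = 333 + 3 = 336)
-S = -1*336 = -336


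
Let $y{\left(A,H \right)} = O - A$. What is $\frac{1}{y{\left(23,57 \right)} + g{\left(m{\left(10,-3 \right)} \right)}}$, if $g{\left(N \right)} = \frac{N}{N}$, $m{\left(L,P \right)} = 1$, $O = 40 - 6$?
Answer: $\frac{1}{12} \approx 0.083333$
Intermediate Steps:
$O = 34$ ($O = 40 - 6 = 34$)
$y{\left(A,H \right)} = 34 - A$
$g{\left(N \right)} = 1$
$\frac{1}{y{\left(23,57 \right)} + g{\left(m{\left(10,-3 \right)} \right)}} = \frac{1}{\left(34 - 23\right) + 1} = \frac{1}{11 + 1} = \frac{1}{12}$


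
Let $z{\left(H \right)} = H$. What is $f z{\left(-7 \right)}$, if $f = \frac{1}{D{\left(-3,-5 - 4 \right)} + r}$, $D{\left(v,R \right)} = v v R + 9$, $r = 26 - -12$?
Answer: $\frac{7}{34} \approx 0.20588$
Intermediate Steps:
$r = 38$ ($r = 26 + 12 = 38$)
$D{\left(v,R \right)} = 9 + R v^{2}$ ($D{\left(v,R \right)} = v^{2} R + 9 = R v^{2} + 9 = 9 + R v^{2}$)
$f = - \frac{1}{34}$ ($f = \frac{1}{\left(9 + \left(-5 - 4\right) \left(-3\right)^{2}\right) + 38} = \frac{1}{\left(9 - 81\right) + 38} = \frac{1}{-72 + 38} = \frac{1}{-34} = - \frac{1}{34} \approx -0.029412$)
$f z{\left(-7 \right)} = \left(- \frac{1}{34}\right) \left(-7\right) = \frac{7}{34}$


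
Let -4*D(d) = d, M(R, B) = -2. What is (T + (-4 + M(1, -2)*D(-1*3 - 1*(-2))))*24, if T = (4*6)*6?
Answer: 3348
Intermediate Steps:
D(d) = -d/4
T = 144 (T = 24*6 = 144)
(T + (-4 + M(1, -2)*D(-1*3 - 1*(-2))))*24 = (144 + (-4 - (-1)*(-1*3 - 1*(-2))/2))*24 = (144 + (-4 - (-1)*(-3 + 2)/2))*24 = (144 + (-4 - (-1)*(-1)/2))*24 = (144 + (-4 - 2*¼))*24 = (144 + (-4 - ½))*24 = (144 - 9/2)*24 = (279/2)*24 = 3348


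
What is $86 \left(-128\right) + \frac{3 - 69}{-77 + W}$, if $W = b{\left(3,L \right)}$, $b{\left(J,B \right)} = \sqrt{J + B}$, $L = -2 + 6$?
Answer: $- \frac{1552007}{141} + \frac{11 \sqrt{7}}{987} \approx -11007.0$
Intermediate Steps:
$L = 4$
$b{\left(J,B \right)} = \sqrt{B + J}$
$W = \sqrt{7}$ ($W = \sqrt{4 + 3} = \sqrt{7} \approx 2.6458$)
$86 \left(-128\right) + \frac{3 - 69}{-77 + W} = 86 \left(-128\right) + \frac{3 - 69}{-77 + \sqrt{7}} = -11008 - \frac{66}{-77 + \sqrt{7}}$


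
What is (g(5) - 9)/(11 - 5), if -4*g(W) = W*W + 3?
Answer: -8/3 ≈ -2.6667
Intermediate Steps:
g(W) = -¾ - W²/4 (g(W) = -(W*W + 3)/4 = -(W² + 3)/4 = -(3 + W²)/4 = -¾ - W²/4)
(g(5) - 9)/(11 - 5) = ((-¾ - ¼*5²) - 9)/(11 - 5) = ((-¾ - ¼*25) - 9)/6 = ((-¾ - 25/4) - 9)*(⅙) = (-7 - 9)*(⅙) = -16*⅙ = -8/3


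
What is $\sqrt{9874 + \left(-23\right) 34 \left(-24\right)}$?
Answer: $\sqrt{28642} \approx 169.24$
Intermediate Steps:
$\sqrt{9874 + \left(-23\right) 34 \left(-24\right)} = \sqrt{9874 - -18768} = \sqrt{9874 + 18768} = \sqrt{28642}$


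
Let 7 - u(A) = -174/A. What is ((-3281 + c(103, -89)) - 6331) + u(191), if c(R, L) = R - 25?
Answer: -1819483/191 ≈ -9526.1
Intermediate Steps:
u(A) = 7 + 174/A (u(A) = 7 - (-174)/A = 7 + 174/A)
c(R, L) = -25 + R
((-3281 + c(103, -89)) - 6331) + u(191) = ((-3281 + (-25 + 103)) - 6331) + (7 + 174/191) = ((-3281 + 78) - 6331) + (7 + 174*(1/191)) = (-3203 - 6331) + (7 + 174/191) = -9534 + 1511/191 = -1819483/191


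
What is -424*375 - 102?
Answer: -159102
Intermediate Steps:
-424*375 - 102 = -159000 - 102 = -159102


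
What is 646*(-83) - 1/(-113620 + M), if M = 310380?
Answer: -10549877681/196760 ≈ -53618.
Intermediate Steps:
646*(-83) - 1/(-113620 + M) = 646*(-83) - 1/(-113620 + 310380) = -53618 - 1/196760 = -10549877681/196760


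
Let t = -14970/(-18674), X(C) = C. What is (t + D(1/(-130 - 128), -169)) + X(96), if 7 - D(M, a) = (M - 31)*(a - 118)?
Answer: -21185019713/2408946 ≈ -8794.3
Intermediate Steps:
t = 7485/9337 (t = -14970*(-1/18674) = 7485/9337 ≈ 0.80165)
D(M, a) = 7 - (-118 + a)*(-31 + M) (D(M, a) = 7 - (M - 31)*(a - 118) = 7 - (-31 + M)*(-118 + a) = 7 - (-118 + a)*(-31 + M))
(t + D(1/(-130 - 128), -169)) + X(96) = (7485/9337 + (-3651 + 31*(-169) + 118/(-130 - 128) - 1*(-169)/(-130 - 128))) + 96 = (7485/9337 + (-3651 - 5239 + 118/(-258) - 1*(-169)/(-258))) + 96 = (7485/9337 + (-3651 - 5239 + 118*(-1/258) - 1*(-1/258)*(-169))) + 96 = (7485/9337 + (-3651 - 5239 - 59/129 - 169/258)) + 96 = (7485/9337 - 2293907/258) + 96 = -21416278529/2408946 + 96 = -21185019713/2408946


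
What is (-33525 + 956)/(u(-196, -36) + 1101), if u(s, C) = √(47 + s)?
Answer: -35858469/1212350 + 32569*I*√149/1212350 ≈ -29.578 + 0.32792*I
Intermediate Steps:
(-33525 + 956)/(u(-196, -36) + 1101) = (-33525 + 956)/(√(47 - 196) + 1101) = -32569/(√(-149) + 1101) = -32569/(I*√149 + 1101) = -32569/(1101 + I*√149)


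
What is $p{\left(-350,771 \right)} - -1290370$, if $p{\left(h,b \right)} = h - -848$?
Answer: $1290868$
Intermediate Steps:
$p{\left(h,b \right)} = 848 + h$ ($p{\left(h,b \right)} = h + 848 = 848 + h$)
$p{\left(-350,771 \right)} - -1290370 = \left(848 - 350\right) - -1290370 = 498 + 1290370 = 1290868$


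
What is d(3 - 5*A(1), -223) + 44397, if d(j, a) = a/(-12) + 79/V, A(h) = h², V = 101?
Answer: 53832635/1212 ≈ 44416.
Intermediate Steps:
d(j, a) = 79/101 - a/12 (d(j, a) = a/(-12) + 79/101 = a*(-1/12) + 79*(1/101) = -a/12 + 79/101 = 79/101 - a/12)
d(3 - 5*A(1), -223) + 44397 = (79/101 - 1/12*(-223)) + 44397 = (79/101 + 223/12) + 44397 = 23471/1212 + 44397 = 53832635/1212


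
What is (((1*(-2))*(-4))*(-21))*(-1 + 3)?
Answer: -336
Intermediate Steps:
(((1*(-2))*(-4))*(-21))*(-1 + 3) = (-2*(-4)*(-21))*2 = (8*(-21))*2 = -168*2 = -336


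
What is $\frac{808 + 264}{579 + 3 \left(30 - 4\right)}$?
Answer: $\frac{1072}{657} \approx 1.6317$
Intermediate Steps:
$\frac{808 + 264}{579 + 3 \left(30 - 4\right)} = \frac{1072}{579 + 3 \cdot 26} = \frac{1072}{579 + 78} = \frac{1072}{657}$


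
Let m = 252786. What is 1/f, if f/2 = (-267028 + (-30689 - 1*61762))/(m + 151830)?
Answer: -202308/359479 ≈ -0.56278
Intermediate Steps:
f = -359479/202308 (f = 2*((-267028 + (-30689 - 1*61762))/(252786 + 151830)) = 2*((-267028 + (-30689 - 61762))/404616) = 2*((-267028 - 92451)*(1/404616)) = 2*(-359479*1/404616) = 2*(-359479/404616) = -359479/202308 ≈ -1.7769)
1/f = 1/(-359479/202308) = -202308/359479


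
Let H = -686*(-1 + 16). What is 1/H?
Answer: -1/10290 ≈ -9.7182e-5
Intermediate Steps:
H = -10290 (H = -686*15 = -10290)
1/H = 1/(-10290) = -1/10290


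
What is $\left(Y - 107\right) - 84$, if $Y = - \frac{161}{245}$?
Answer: $- \frac{6708}{35} \approx -191.66$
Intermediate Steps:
$Y = - \frac{23}{35}$ ($Y = \left(-161\right) \frac{1}{245} = - \frac{23}{35} \approx -0.65714$)
$\left(Y - 107\right) - 84 = \left(- \frac{23}{35} - 107\right) - 84 = - \frac{3768}{35} - 84 = - \frac{6708}{35}$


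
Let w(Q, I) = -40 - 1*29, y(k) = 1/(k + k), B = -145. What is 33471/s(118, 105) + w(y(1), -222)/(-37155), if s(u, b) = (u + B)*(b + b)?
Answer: -1841813/312102 ≈ -5.9013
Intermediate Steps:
s(u, b) = 2*b*(-145 + u) (s(u, b) = (u - 145)*(b + b) = (-145 + u)*(2*b) = 2*b*(-145 + u))
y(k) = 1/(2*k)
w(Q, I) = -69 (w(Q, I) = -40 - 29 = -69)
33471/s(118, 105) + w(y(1), -222)/(-37155) = 33471/((2*105*(-145 + 118))) - 69/(-37155) = 33471/((2*105*(-27))) - 69*(-1/37155) = 33471/(-5670) + 23/12385 = 33471*(-1/5670) + 23/12385 = -3719/630 + 23/12385 = -1841813/312102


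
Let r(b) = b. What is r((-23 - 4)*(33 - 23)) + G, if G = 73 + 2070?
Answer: 1873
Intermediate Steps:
G = 2143
r((-23 - 4)*(33 - 23)) + G = (-23 - 4)*(33 - 23) + 2143 = -27*10 + 2143 = -270 + 2143 = 1873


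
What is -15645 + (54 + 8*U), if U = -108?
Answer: -16455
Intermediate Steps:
-15645 + (54 + 8*U) = -15645 + (54 + 8*(-108)) = -15645 + (54 - 864) = -15645 - 810 = -16455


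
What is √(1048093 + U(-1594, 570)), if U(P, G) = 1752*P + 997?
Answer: I*√1743598 ≈ 1320.5*I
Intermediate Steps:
U(P, G) = 997 + 1752*P
√(1048093 + U(-1594, 570)) = √(1048093 + (997 + 1752*(-1594))) = √(1048093 + (997 - 2792688)) = √(1048093 - 2791691) = √(-1743598) = I*√1743598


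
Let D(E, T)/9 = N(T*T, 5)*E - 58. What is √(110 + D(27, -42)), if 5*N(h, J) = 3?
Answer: 11*I*√55/5 ≈ 16.316*I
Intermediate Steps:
N(h, J) = ⅗ (N(h, J) = (⅕)*3 = ⅗)
D(E, T) = -522 + 27*E/5 (D(E, T) = 9*(3*E/5 - 58) = 9*(-58 + 3*E/5) = -522 + 27*E/5)
√(110 + D(27, -42)) = √(110 + (-522 + (27/5)*27)) = √(110 + (-522 + 729/5)) = √(110 - 1881/5) = √(-1331/5) = 11*I*√55/5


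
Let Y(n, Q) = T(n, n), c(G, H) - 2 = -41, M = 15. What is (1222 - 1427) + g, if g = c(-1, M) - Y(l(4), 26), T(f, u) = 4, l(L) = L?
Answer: -248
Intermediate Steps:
c(G, H) = -39 (c(G, H) = 2 - 41 = -39)
Y(n, Q) = 4
g = -43 (g = -39 - 1*4 = -39 - 4 = -43)
(1222 - 1427) + g = (1222 - 1427) - 43 = -205 - 43 = -248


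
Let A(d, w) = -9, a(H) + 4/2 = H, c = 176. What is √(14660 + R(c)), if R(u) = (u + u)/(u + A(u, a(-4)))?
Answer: 2*√102227881/167 ≈ 121.09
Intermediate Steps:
a(H) = -2 + H
R(u) = 2*u/(-9 + u) (R(u) = (u + u)/(u - 9) = (2*u)/(-9 + u) = 2*u/(-9 + u))
√(14660 + R(c)) = √(14660 + 2*176/(-9 + 176)) = √(14660 + 2*176/167) = √(14660 + 2*176*(1/167)) = √(14660 + 352/167) = √(2448572/167) = 2*√102227881/167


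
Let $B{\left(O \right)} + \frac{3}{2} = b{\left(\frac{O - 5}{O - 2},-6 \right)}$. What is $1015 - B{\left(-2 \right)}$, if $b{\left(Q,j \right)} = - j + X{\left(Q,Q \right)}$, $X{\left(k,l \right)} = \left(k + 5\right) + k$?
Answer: $1002$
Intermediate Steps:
$X{\left(k,l \right)} = 5 + 2 k$ ($X{\left(k,l \right)} = \left(5 + k\right) + k = 5 + 2 k$)
$b{\left(Q,j \right)} = 5 - j + 2 Q$ ($b{\left(Q,j \right)} = - j + \left(5 + 2 Q\right) = 5 - j + 2 Q$)
$B{\left(O \right)} = \frac{19}{2} + \frac{2 \left(-5 + O\right)}{-2 + O}$ ($B{\left(O \right)} = - \frac{3}{2} + \left(5 - -6 + 2 \frac{O - 5}{O - 2}\right) = - \frac{3}{2} + \left(5 + 6 + 2 \frac{-5 + O}{-2 + O}\right) = - \frac{3}{2} + \left(5 + 6 + \frac{2 \left(-5 + O\right)}{-2 + O}\right) = - \frac{3}{2} + \left(11 + \frac{2 \left(-5 + O\right)}{-2 + O}\right) = \frac{19}{2} + \frac{2 \left(-5 + O\right)}{-2 + O}$)
$1015 - B{\left(-2 \right)} = 1015 - \frac{-58 + 23 \left(-2\right)}{2 \left(-2 - 2\right)} = 1015 - \frac{-58 - 46}{2 \left(-4\right)} = 1015 - \frac{1}{2} \left(- \frac{1}{4}\right) \left(-104\right) = 1015 - 13 = 1002$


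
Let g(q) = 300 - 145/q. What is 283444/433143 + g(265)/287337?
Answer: 75849187541/115724114739 ≈ 0.65543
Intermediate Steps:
283444/433143 + g(265)/287337 = 283444/433143 + (300 - 145/265)/287337 = 283444*(1/433143) + (300 - 145*1/265)*(1/287337) = 283444/433143 + (300 - 29/53)*(1/287337) = 283444/433143 + (15871/53)*(1/287337) = 283444/433143 + 15871/15228861 = 75849187541/115724114739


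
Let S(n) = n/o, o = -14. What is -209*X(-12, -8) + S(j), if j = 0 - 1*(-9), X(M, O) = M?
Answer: 35103/14 ≈ 2507.4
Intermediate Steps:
j = 9 (j = 0 + 9 = 9)
S(n) = -n/14 (S(n) = n/(-14) = n*(-1/14) = -n/14)
-209*X(-12, -8) + S(j) = -209*(-12) - 1/14*9 = 2508 - 9/14 = 35103/14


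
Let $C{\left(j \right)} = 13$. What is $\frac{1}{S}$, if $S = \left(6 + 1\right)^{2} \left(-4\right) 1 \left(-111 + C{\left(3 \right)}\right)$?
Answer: $\frac{1}{19208} \approx 5.2062 \cdot 10^{-5}$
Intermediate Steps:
$S = 19208$ ($S = \left(6 + 1\right)^{2} \left(-4\right) 1 \left(-111 + 13\right) = 7^{2} \left(-4\right) 1 \left(-98\right) = 49 \left(-4\right) 1 \left(-98\right) = \left(-196\right) 1 \left(-98\right) = \left(-196\right) \left(-98\right) = 19208$)
$\frac{1}{S} = \frac{1}{19208}$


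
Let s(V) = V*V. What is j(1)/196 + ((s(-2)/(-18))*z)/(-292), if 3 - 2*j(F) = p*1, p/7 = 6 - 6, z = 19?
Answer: 5695/257544 ≈ 0.022113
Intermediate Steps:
s(V) = V²
p = 0 (p = 7*(6 - 6) = 7*0 = 0)
j(F) = 3/2 (j(F) = 3/2 - 0 = 3/2 - ½*0 = 3/2 + 0 = 3/2)
j(1)/196 + ((s(-2)/(-18))*z)/(-292) = (3/2)/196 + (((-2)²/(-18))*19)/(-292) = (3/2)*(1/196) + ((4*(-1/18))*19)*(-1/292) = 3/392 - 2/9*19*(-1/292) = 3/392 - 38/9*(-1/292) = 3/392 + 19/1314 = 5695/257544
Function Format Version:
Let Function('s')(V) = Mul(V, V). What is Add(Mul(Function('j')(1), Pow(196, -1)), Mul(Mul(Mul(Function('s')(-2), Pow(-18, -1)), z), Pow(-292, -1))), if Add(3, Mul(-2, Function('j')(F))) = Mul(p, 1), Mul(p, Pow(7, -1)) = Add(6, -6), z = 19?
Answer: Rational(5695, 257544) ≈ 0.022113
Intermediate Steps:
Function('s')(V) = Pow(V, 2)
p = 0 (p = Mul(7, Add(6, -6)) = Mul(7, 0) = 0)
Function('j')(F) = Rational(3, 2) (Function('j')(F) = Add(Rational(3, 2), Mul(Rational(-1, 2), Mul(0, 1))) = Add(Rational(3, 2), Mul(Rational(-1, 2), 0)) = Add(Rational(3, 2), 0) = Rational(3, 2))
Add(Mul(Function('j')(1), Pow(196, -1)), Mul(Mul(Mul(Function('s')(-2), Pow(-18, -1)), z), Pow(-292, -1))) = Add(Mul(Rational(3, 2), Pow(196, -1)), Mul(Mul(Mul(Pow(-2, 2), Pow(-18, -1)), 19), Pow(-292, -1))) = Add(Mul(Rational(3, 2), Rational(1, 196)), Mul(Mul(Mul(4, Rational(-1, 18)), 19), Rational(-1, 292))) = Add(Rational(3, 392), Mul(Mul(Rational(-2, 9), 19), Rational(-1, 292))) = Add(Rational(3, 392), Mul(Rational(-38, 9), Rational(-1, 292))) = Add(Rational(3, 392), Rational(19, 1314)) = Rational(5695, 257544)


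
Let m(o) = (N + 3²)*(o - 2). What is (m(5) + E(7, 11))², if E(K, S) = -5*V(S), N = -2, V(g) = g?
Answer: 1156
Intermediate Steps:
E(K, S) = -5*S
m(o) = -14 + 7*o (m(o) = (-2 + 3²)*(o - 2) = (-2 + 9)*(-2 + o) = 7*(-2 + o) = -14 + 7*o)
(m(5) + E(7, 11))² = ((-14 + 7*5) - 5*11)² = ((-14 + 35) - 55)² = (21 - 55)² = (-34)² = 1156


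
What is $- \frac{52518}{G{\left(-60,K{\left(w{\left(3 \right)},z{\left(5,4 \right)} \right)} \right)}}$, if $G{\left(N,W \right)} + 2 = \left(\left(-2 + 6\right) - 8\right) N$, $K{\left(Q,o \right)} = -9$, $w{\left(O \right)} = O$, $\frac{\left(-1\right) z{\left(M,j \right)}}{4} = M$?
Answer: $- \frac{26259}{119} \approx -220.66$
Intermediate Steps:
$z{\left(M,j \right)} = - 4 M$
$G{\left(N,W \right)} = -2 - 4 N$ ($G{\left(N,W \right)} = -2 + \left(\left(-2 + 6\right) - 8\right) N = -2 + \left(4 - 8\right) N = -2 - 4 N$)
$- \frac{52518}{G{\left(-60,K{\left(w{\left(3 \right)},z{\left(5,4 \right)} \right)} \right)}} = - \frac{52518}{-2 - -240} = - \frac{52518}{-2 + 240} = - \frac{52518}{238} = \left(-52518\right) \frac{1}{238} = - \frac{26259}{119}$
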